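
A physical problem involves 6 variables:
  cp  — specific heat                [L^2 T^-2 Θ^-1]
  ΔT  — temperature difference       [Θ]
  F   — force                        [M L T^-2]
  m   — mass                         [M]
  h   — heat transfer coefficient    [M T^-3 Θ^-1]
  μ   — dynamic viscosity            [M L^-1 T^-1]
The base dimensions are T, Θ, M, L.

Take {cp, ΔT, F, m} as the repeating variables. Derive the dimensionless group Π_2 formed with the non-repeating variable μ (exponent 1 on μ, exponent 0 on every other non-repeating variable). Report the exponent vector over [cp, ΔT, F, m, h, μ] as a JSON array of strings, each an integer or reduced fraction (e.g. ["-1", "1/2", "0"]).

Exponent matrix [T,Θ,M,L] × [cp,ΔT,F,m,h,μ]:
  T: [-2  0 -2  0 -3 -1]
  Θ: [-1  1  0  0 -1  0]
  M: [ 0  0  1  1  1  1]
  L: [ 2  0  1  0  0 -1]
RREF → pivots at {cp,ΔT,F,m} ⇒ r = 4
Repeat: cp,ΔT,F,m; free: h,μ
RREF:
  r0: [   1    0    0    0 -3/2 -3/2]
  r1: [   0    1    0    0 -5/2 -3/2]
  r2: [   0    0    1    0    3    2]
  r3: [   0    0    0    1   -2   -1]
Fix exponent of μ at 1, h at 0; solve each RREF row for its pivot's exponent:
  r0: exp(cp) + (-3/2)·1 = 0 ⇒ exp(cp) = 3/2
  r1: exp(ΔT) + (-3/2)·1 = 0 ⇒ exp(ΔT) = 3/2
  r2: exp(F) + (2)·1 = 0 ⇒ exp(F) = -2
  r3: exp(m) + (-1)·1 = 0 ⇒ exp(m) = 1
Π_2 = cp^(3/2) · ΔT^(3/2) · F^-2 · m · μ

["3/2", "3/2", "-2", "1", "0", "1"]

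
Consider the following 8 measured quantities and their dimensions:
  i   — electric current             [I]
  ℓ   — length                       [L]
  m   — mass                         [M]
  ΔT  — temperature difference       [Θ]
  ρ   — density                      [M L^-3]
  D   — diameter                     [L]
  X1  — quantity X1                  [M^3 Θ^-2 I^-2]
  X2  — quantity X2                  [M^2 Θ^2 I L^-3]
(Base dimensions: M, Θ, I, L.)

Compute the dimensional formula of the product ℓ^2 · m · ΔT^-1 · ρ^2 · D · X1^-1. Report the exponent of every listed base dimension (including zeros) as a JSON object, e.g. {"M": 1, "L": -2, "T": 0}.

{"M": 0, "Θ": 1, "I": 2, "L": -3}

Dimensional matrix (M×Θ×I×L by i×ℓ×m×ΔT×ρ×D×X1×X2):
  M: [ 0  0  1  0  1  0  3  2]
  Θ: [ 0  0  0  1  0  0 -2  2]
  I: [ 1  0  0  0  0  0 -2  1]
  L: [ 0  1  0  0 -3  1  0 -3]
  [M]: (2)·0+(1)·1+(-1)·0+(2)·1+(1)·0+(-1)·3 = 0
  [Θ]: (2)·0+(1)·0+(-1)·1+(2)·0+(1)·0+(-1)·-2 = 1
  [I]: (2)·0+(1)·0+(-1)·0+(2)·0+(1)·0+(-1)·-2 = 2
  [L]: (2)·1+(1)·0+(-1)·0+(2)·-3+(1)·1+(-1)·0 = -3
⇒ Θ I^2 L^-3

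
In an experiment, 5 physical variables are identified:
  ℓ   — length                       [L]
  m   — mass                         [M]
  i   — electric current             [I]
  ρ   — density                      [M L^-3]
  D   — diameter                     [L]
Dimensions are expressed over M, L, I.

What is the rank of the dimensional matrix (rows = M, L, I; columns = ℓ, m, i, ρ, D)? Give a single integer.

Write exponents as rows M,L,I / cols ℓ,m,i,ρ,D:
  M: [ 0  1  0  1  0]
  L: [ 1  0  0 -3  1]
  I: [ 0  0  1  0  0]
Echelon form has 3 nonzero rows (pivots: ℓ,m,i)

3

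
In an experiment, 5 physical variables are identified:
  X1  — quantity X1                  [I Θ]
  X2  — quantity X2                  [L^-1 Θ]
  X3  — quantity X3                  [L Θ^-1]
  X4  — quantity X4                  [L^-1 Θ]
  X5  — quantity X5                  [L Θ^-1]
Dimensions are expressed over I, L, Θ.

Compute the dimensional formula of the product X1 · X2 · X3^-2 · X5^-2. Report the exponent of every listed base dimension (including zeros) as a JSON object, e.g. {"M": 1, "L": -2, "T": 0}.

Write exponents as rows I,L,Θ / cols X1,X2,X3,X4,X5:
  I: [ 1  0  0  0  0]
  L: [ 0 -1  1 -1  1]
  Θ: [ 1  1 -1  1 -1]
  [I]: (1)·1+(1)·0+(-2)·0+(-2)·0 = 1
  [L]: (1)·0+(1)·-1+(-2)·1+(-2)·1 = -5
  [Θ]: (1)·1+(1)·1+(-2)·-1+(-2)·-1 = 6
⇒ I L^-5 Θ^6

{"I": 1, "L": -5, "Θ": 6}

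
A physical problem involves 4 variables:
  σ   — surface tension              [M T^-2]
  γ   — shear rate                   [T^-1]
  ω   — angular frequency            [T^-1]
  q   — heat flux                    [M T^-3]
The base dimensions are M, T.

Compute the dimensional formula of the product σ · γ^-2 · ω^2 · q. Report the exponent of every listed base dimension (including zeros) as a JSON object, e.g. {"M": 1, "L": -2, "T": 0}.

Dimensional matrix (M×T by σ×γ×ω×q):
  M: [ 1  0  0  1]
  T: [-2 -1 -1 -3]
  [M]: (1)·1+(-2)·0+(2)·0+(1)·1 = 2
  [T]: (1)·-2+(-2)·-1+(2)·-1+(1)·-3 = -5
⇒ M^2 T^-5

{"M": 2, "T": -5}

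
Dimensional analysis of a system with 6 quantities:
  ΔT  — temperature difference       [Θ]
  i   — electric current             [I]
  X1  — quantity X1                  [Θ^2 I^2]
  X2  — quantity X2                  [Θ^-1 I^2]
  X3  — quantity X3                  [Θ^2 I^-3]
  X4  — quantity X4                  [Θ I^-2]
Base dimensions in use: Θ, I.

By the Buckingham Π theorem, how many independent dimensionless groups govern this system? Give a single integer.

4

Dimensional matrix (Θ×I by ΔT×i×X1×X2×X3×X4):
  Θ: [ 1  0  2 -1  2  1]
  I: [ 0  1  2  2 -3 -2]
Row reduction gives pivot columns ΔT,i; rank = 2
6 vars − rank 2 = 4 Π groups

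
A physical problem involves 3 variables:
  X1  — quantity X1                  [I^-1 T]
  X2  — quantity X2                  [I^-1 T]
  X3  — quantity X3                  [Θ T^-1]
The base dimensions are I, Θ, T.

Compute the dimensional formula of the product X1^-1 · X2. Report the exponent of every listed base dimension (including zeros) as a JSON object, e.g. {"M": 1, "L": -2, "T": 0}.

Write exponents as rows I,Θ,T / cols X1,X2,X3:
  I: [-1 -1  0]
  Θ: [ 0  0  1]
  T: [ 1  1 -1]
  [I]: (-1)·-1+(1)·-1 = 0
  [Θ]: (-1)·0+(1)·0 = 0
  [T]: (-1)·1+(1)·1 = 0
⇒ 1 (dimensionless)

{"I": 0, "Θ": 0, "T": 0}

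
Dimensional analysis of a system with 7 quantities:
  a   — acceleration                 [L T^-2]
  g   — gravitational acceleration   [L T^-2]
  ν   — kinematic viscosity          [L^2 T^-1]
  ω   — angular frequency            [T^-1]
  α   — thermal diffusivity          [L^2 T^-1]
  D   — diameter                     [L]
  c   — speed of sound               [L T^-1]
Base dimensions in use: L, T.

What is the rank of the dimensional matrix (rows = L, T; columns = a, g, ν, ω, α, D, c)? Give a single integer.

Dimensional matrix (L×T by a×g×ν×ω×α×D×c):
  L: [ 1  1  2  0  2  1  1]
  T: [-2 -2 -1 -1 -1  0 -1]
Echelon form has 2 nonzero rows (pivots: a,ν)

2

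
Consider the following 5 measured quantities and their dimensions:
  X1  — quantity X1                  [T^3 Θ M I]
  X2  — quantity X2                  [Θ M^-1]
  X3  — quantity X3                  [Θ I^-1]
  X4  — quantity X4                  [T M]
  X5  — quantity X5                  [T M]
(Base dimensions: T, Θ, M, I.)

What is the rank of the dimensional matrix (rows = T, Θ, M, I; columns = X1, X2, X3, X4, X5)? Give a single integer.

Write exponents as rows T,Θ,M,I / cols X1,X2,X3,X4,X5:
  T: [ 3  0  0  1  1]
  Θ: [ 1  1  1  0  0]
  M: [ 1 -1  0  1  1]
  I: [ 1  0 -1  0  0]
RREF → pivots at {X1,X2,X3} ⇒ r = 3

3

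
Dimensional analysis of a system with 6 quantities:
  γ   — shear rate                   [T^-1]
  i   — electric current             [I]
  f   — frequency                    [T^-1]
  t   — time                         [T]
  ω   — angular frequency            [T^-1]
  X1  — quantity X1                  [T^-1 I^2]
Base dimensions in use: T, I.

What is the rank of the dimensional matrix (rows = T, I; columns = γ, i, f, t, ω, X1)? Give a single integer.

Write exponents as rows T,I / cols γ,i,f,t,ω,X1:
  T: [-1  0 -1  1 -1 -1]
  I: [ 0  1  0  0  0  2]
RREF → pivots at {γ,i} ⇒ r = 2

2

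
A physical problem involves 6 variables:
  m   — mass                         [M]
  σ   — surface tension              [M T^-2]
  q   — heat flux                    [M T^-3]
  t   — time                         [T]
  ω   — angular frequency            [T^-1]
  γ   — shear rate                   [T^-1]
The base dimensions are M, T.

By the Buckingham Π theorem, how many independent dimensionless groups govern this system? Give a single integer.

4

Exponent matrix [M,T] × [m,σ,q,t,ω,γ]:
  M: [ 1  1  1  0  0  0]
  T: [ 0 -2 -3  1 -1 -1]
Echelon form has 2 nonzero rows (pivots: m,σ)
Π count = n − r = 6 − 2 = 4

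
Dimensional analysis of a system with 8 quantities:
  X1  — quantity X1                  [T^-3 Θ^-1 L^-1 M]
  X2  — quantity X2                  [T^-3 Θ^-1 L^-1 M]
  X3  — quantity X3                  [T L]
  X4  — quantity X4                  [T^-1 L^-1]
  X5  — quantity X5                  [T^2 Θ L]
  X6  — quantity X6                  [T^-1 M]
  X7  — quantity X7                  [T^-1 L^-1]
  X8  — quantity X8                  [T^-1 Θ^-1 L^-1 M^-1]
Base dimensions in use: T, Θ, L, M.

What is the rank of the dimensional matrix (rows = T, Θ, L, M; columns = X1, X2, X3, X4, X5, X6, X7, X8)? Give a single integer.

3

Dimensional matrix (T×Θ×L×M by X1×X2×X3×X4×X5×X6×X7×X8):
  T: [-3 -3  1 -1  2 -1 -1 -1]
  Θ: [-1 -1  0  0  1  0  0 -1]
  L: [-1 -1  1 -1  1  0 -1 -1]
  M: [ 1  1  0  0  0  1  0 -1]
Echelon form has 3 nonzero rows (pivots: X1,X3,X5)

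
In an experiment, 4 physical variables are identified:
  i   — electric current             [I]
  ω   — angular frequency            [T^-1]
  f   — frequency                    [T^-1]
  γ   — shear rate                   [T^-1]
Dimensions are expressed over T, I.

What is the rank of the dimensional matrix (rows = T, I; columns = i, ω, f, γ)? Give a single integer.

2

Dimensional matrix (T×I by i×ω×f×γ):
  T: [ 0 -1 -1 -1]
  I: [ 1  0  0  0]
Echelon form has 2 nonzero rows (pivots: i,ω)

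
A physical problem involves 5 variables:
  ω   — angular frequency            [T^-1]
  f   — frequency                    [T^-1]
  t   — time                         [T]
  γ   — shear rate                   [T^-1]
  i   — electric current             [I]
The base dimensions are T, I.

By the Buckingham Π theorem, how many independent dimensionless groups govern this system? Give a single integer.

Dimensional matrix (T×I by ω×f×t×γ×i):
  T: [-1 -1  1 -1  0]
  I: [ 0  0  0  0  1]
Row reduction gives pivot columns ω,i; rank = 2
Π count = n − r = 5 − 2 = 3

3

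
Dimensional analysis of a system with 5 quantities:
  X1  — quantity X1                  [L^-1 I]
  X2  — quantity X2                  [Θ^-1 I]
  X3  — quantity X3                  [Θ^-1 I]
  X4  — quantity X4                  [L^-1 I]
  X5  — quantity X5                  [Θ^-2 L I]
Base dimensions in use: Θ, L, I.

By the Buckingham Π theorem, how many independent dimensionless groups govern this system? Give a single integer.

Exponent matrix [Θ,L,I] × [X1,X2,X3,X4,X5]:
  Θ: [ 0 -1 -1  0 -2]
  L: [-1  0  0 -1  1]
  I: [ 1  1  1  1  1]
Echelon form has 2 nonzero rows (pivots: X1,X2)
5 vars − rank 2 = 3 Π groups

3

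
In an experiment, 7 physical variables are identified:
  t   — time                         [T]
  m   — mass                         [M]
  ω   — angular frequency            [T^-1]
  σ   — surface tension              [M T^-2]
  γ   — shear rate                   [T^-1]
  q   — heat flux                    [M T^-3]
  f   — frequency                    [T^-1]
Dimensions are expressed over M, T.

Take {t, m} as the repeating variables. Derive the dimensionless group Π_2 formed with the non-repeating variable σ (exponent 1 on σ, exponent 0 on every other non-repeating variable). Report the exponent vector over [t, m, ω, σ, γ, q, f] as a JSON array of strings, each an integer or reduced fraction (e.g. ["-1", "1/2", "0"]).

["2", "-1", "0", "1", "0", "0", "0"]

Exponent matrix [M,T] × [t,m,ω,σ,γ,q,f]:
  M: [ 0  1  0  1  0  1  0]
  T: [ 1  0 -1 -2 -1 -3 -1]
RREF → pivots at {t,m} ⇒ r = 2
Pivot set = {t,m}, free = {ω,σ,γ,q,f}
RREF:
  r0: [   1    0   -1   -2   -1   -3   -1]
  r1: [   0    1    0    1    0    1    0]
Fix exponent of σ at 1, ω at 0, γ at 0, q at 0, f at 0; solve each RREF row for its pivot's exponent:
  r0: exp(t) + (-2)·1 = 0 ⇒ exp(t) = 2
  r1: exp(m) + (1)·1 = 0 ⇒ exp(m) = -1
Π_2 = t^2 · m^-1 · σ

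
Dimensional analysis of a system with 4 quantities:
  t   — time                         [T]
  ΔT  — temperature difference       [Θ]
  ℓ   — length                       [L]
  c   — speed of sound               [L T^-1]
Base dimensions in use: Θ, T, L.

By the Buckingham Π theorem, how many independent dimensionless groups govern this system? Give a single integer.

Write exponents as rows Θ,T,L / cols t,ΔT,ℓ,c:
  Θ: [ 0  1  0  0]
  T: [ 1  0  0 -1]
  L: [ 0  0  1  1]
RREF → pivots at {t,ΔT,ℓ} ⇒ r = 3
4 vars − rank 3 = 1 Π group

1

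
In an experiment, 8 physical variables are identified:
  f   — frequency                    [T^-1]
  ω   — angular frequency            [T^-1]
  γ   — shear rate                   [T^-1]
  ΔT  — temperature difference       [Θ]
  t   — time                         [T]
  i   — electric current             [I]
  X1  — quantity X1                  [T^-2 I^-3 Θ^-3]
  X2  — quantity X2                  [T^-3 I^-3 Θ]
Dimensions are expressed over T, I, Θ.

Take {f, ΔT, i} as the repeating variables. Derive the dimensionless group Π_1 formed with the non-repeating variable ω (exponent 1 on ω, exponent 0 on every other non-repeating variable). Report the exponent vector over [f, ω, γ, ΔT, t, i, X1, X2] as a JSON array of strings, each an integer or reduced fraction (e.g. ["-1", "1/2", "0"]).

["-1", "1", "0", "0", "0", "0", "0", "0"]

Exponent matrix [T,I,Θ] × [f,ω,γ,ΔT,t,i,X1,X2]:
  T: [-1 -1 -1  0  1  0 -2 -3]
  I: [ 0  0  0  0  0  1 -3 -3]
  Θ: [ 0  0  0  1  0  0 -3  1]
Echelon form has 3 nonzero rows (pivots: f,ΔT,i)
Pivot set = {f,ΔT,i}, free = {ω,γ,t,X1,X2}
RREF:
  r0: [   1    1    1    0   -1    0    2    3]
  r1: [   0    0    0    1    0    0   -3    1]
  r2: [   0    0    0    0    0    1   -3   -3]
Fix exponent of ω at 1, γ at 0, t at 0, X1 at 0, X2 at 0; solve each RREF row for its pivot's exponent:
  r0: exp(f) + (1)·1 = 0 ⇒ exp(f) = -1
  r1: exp(ΔT) + (0)·1 = 0 ⇒ exp(ΔT) = 0
  r2: exp(i) + (0)·1 = 0 ⇒ exp(i) = 0
Π_1 = f^-1 · ω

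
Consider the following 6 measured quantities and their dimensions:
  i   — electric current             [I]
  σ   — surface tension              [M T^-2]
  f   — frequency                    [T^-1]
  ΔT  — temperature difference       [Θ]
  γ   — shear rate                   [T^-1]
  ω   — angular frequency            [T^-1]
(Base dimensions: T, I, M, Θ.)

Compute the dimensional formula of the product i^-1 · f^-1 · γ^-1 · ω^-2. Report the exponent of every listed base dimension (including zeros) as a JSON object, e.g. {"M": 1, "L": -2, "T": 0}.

{"T": 4, "I": -1, "M": 0, "Θ": 0}

Write exponents as rows T,I,M,Θ / cols i,σ,f,ΔT,γ,ω:
  T: [ 0 -2 -1  0 -1 -1]
  I: [ 1  0  0  0  0  0]
  M: [ 0  1  0  0  0  0]
  Θ: [ 0  0  0  1  0  0]
  [T]: (-1)·0+(-1)·-1+(-1)·-1+(-2)·-1 = 4
  [I]: (-1)·1+(-1)·0+(-1)·0+(-2)·0 = -1
  [M]: (-1)·0+(-1)·0+(-1)·0+(-2)·0 = 0
  [Θ]: (-1)·0+(-1)·0+(-1)·0+(-2)·0 = 0
⇒ T^4 I^-1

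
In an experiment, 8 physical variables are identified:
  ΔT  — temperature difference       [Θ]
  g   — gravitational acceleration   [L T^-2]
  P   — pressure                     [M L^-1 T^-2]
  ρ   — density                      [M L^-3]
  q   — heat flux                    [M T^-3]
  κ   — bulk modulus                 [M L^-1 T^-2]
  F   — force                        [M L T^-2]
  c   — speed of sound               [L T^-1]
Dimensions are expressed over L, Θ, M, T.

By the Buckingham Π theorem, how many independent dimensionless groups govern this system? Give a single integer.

4

Write exponents as rows L,Θ,M,T / cols ΔT,g,P,ρ,q,κ,F,c:
  L: [ 0  1 -1 -3  0 -1  1  1]
  Θ: [ 1  0  0  0  0  0  0  0]
  M: [ 0  0  1  1  1  1  1  0]
  T: [ 0 -2 -2  0 -3 -2 -2 -1]
Row reduction gives pivot columns ΔT,g,P,ρ; rank = 4
Π count = n − r = 8 − 4 = 4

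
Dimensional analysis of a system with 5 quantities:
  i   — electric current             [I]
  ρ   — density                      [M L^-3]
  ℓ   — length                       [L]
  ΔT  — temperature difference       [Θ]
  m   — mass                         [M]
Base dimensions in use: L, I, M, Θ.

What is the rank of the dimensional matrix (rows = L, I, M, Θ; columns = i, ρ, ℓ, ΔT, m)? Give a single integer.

Write exponents as rows L,I,M,Θ / cols i,ρ,ℓ,ΔT,m:
  L: [ 0 -3  1  0  0]
  I: [ 1  0  0  0  0]
  M: [ 0  1  0  0  1]
  Θ: [ 0  0  0  1  0]
RREF → pivots at {i,ρ,ℓ,ΔT} ⇒ r = 4

4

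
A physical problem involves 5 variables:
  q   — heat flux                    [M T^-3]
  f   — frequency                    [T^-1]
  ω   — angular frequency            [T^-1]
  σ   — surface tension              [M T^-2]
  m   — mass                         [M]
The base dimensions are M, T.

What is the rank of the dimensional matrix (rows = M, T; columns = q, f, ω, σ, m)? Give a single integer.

Dimensional matrix (M×T by q×f×ω×σ×m):
  M: [ 1  0  0  1  1]
  T: [-3 -1 -1 -2  0]
Row reduction gives pivot columns q,f; rank = 2

2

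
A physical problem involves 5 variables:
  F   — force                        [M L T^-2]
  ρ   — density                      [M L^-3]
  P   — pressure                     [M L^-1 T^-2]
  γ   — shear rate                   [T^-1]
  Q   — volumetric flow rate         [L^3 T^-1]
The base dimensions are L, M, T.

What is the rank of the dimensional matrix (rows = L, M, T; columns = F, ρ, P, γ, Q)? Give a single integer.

3

Exponent matrix [L,M,T] × [F,ρ,P,γ,Q]:
  L: [ 1 -3 -1  0  3]
  M: [ 1  1  1  0  0]
  T: [-2  0 -2 -1 -1]
Echelon form has 3 nonzero rows (pivots: F,ρ,P)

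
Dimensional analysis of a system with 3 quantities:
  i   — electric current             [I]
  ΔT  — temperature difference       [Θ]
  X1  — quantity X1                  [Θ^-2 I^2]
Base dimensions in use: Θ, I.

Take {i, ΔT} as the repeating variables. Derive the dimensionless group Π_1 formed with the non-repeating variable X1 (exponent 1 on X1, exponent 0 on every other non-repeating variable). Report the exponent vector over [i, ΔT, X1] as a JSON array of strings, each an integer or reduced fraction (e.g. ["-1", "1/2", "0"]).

Write exponents as rows Θ,I / cols i,ΔT,X1:
  Θ: [ 0  1 -2]
  I: [ 1  0  2]
RREF → pivots at {i,ΔT} ⇒ r = 2
Pivot set = {i,ΔT}, free = {X1}
RREF:
  r0: [   1    0    2]
  r1: [   0    1   -2]
Fix exponent of X1 at 1; solve each RREF row for its pivot's exponent:
  r0: exp(i) + (2)·1 = 0 ⇒ exp(i) = -2
  r1: exp(ΔT) + (-2)·1 = 0 ⇒ exp(ΔT) = 2
Π_1 = i^-2 · ΔT^2 · X1

["-2", "2", "1"]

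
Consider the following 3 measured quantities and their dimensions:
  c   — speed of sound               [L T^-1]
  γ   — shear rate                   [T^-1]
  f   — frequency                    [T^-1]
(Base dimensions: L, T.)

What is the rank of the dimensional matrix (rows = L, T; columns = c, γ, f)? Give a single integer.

Exponent matrix [L,T] × [c,γ,f]:
  L: [ 1  0  0]
  T: [-1 -1 -1]
Echelon form has 2 nonzero rows (pivots: c,γ)

2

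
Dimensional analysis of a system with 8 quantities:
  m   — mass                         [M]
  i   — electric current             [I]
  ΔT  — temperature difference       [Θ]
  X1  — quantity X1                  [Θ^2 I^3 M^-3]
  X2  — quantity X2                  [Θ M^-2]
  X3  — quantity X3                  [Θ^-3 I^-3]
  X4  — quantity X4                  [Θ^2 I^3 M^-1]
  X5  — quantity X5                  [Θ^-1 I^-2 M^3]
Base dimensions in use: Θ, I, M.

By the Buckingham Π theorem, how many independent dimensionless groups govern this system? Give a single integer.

5

Write exponents as rows Θ,I,M / cols m,i,ΔT,X1,X2,X3,X4,X5:
  Θ: [ 0  0  1  2  1 -3  2 -1]
  I: [ 0  1  0  3  0 -3  3 -2]
  M: [ 1  0  0 -3 -2  0 -1  3]
RREF → pivots at {m,i,ΔT} ⇒ r = 3
Π count = n − r = 8 − 3 = 5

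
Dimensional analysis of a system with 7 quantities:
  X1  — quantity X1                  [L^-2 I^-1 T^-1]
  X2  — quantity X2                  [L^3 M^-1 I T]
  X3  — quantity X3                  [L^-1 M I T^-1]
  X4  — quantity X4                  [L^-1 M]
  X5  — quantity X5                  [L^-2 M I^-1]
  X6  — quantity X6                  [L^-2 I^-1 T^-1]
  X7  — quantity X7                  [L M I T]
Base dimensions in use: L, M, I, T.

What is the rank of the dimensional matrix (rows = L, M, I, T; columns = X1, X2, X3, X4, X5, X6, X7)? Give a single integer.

Write exponents as rows L,M,I,T / cols X1,X2,X3,X4,X5,X6,X7:
  L: [-2  3 -1 -1 -2 -2  1]
  M: [ 0 -1  1  1  1  0  1]
  I: [-1  1  1  0 -1 -1  1]
  T: [-1  1 -1  0  0 -1  1]
Echelon form has 3 nonzero rows (pivots: X1,X2,X3)

3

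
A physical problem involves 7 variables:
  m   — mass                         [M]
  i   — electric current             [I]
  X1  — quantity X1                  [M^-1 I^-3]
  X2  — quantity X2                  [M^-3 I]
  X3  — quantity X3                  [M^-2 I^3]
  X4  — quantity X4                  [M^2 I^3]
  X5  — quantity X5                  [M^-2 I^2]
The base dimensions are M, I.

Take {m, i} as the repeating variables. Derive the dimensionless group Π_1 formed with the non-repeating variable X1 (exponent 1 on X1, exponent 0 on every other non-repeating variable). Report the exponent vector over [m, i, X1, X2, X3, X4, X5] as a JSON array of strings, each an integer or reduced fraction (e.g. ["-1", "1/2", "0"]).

Write exponents as rows M,I / cols m,i,X1,X2,X3,X4,X5:
  M: [ 1  0 -1 -3 -2  2 -2]
  I: [ 0  1 -3  1  3  3  2]
RREF → pivots at {m,i} ⇒ r = 2
Repeat: m,i; free: X1,X2,X3,X4,X5
RREF:
  r0: [   1    0   -1   -3   -2    2   -2]
  r1: [   0    1   -3    1    3    3    2]
Fix exponent of X1 at 1, X2 at 0, X3 at 0, X4 at 0, X5 at 0; solve each RREF row for its pivot's exponent:
  r0: exp(m) + (-1)·1 = 0 ⇒ exp(m) = 1
  r1: exp(i) + (-3)·1 = 0 ⇒ exp(i) = 3
Π_1 = m · i^3 · X1

["1", "3", "1", "0", "0", "0", "0"]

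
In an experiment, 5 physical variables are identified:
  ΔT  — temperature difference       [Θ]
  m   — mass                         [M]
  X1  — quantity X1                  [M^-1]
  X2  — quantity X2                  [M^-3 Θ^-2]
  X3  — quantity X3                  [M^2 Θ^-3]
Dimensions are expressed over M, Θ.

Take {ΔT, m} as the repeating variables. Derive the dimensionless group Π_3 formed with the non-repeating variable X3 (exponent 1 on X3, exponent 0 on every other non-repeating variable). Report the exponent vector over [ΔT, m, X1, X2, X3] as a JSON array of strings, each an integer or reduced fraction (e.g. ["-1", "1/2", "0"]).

["3", "-2", "0", "0", "1"]

Write exponents as rows M,Θ / cols ΔT,m,X1,X2,X3:
  M: [ 0  1 -1 -3  2]
  Θ: [ 1  0  0 -2 -3]
Echelon form has 2 nonzero rows (pivots: ΔT,m)
Pivot set = {ΔT,m}, free = {X1,X2,X3}
RREF:
  r0: [   1    0    0   -2   -3]
  r1: [   0    1   -1   -3    2]
Fix exponent of X3 at 1, X1 at 0, X2 at 0; solve each RREF row for its pivot's exponent:
  r0: exp(ΔT) + (-3)·1 = 0 ⇒ exp(ΔT) = 3
  r1: exp(m) + (2)·1 = 0 ⇒ exp(m) = -2
Π_3 = ΔT^3 · m^-2 · X3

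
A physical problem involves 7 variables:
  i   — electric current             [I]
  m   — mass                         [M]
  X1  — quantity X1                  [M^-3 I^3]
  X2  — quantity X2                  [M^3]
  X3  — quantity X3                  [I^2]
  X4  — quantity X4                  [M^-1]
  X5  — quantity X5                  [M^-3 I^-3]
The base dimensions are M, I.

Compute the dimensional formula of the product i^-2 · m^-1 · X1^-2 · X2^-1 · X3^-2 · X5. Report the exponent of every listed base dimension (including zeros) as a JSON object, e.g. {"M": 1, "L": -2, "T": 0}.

Write exponents as rows M,I / cols i,m,X1,X2,X3,X4,X5:
  M: [ 0  1 -3  3  0 -1 -3]
  I: [ 1  0  3  0  2  0 -3]
  [M]: (-2)·0+(-1)·1+(-2)·-3+(-1)·3+(-2)·0+(1)·-3 = -1
  [I]: (-2)·1+(-1)·0+(-2)·3+(-1)·0+(-2)·2+(1)·-3 = -15
⇒ M^-1 I^-15

{"M": -1, "I": -15}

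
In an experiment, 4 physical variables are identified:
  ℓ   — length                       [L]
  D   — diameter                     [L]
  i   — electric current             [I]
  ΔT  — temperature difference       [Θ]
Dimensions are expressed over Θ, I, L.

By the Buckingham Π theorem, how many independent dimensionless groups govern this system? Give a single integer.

1

Dimensional matrix (Θ×I×L by ℓ×D×i×ΔT):
  Θ: [ 0  0  0  1]
  I: [ 0  0  1  0]
  L: [ 1  1  0  0]
RREF → pivots at {ℓ,i,ΔT} ⇒ r = 3
Π count = n − r = 4 − 3 = 1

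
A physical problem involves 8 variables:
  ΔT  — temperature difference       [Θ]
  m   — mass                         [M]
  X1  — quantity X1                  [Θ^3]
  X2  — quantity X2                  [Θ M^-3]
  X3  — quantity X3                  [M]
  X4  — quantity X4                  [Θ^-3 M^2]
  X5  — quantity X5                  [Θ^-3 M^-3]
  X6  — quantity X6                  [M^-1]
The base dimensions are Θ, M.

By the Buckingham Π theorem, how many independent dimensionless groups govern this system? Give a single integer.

Dimensional matrix (Θ×M by ΔT×m×X1×X2×X3×X4×X5×X6):
  Θ: [ 1  0  3  1  0 -3 -3  0]
  M: [ 0  1  0 -3  1  2 -3 -1]
Echelon form has 2 nonzero rows (pivots: ΔT,m)
Π count = n − r = 8 − 2 = 6

6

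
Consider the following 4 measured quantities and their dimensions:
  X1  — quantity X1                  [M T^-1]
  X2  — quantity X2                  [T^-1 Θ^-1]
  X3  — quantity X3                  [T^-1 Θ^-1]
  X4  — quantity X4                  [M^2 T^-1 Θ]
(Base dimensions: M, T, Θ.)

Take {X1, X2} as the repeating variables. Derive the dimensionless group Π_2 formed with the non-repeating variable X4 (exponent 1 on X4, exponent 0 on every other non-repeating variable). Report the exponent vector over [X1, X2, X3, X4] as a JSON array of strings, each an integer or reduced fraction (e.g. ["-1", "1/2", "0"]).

["-2", "1", "0", "1"]

Write exponents as rows M,T,Θ / cols X1,X2,X3,X4:
  M: [ 1  0  0  2]
  T: [-1 -1 -1 -1]
  Θ: [ 0 -1 -1  1]
Row reduction gives pivot columns X1,X2; rank = 2
Repeat: X1,X2; free: X3,X4
RREF:
  r0: [   1    0    0    2]
  r1: [   0    1    1   -1]
  r2: [   0    0    0    0]
Fix exponent of X4 at 1, X3 at 0; solve each RREF row for its pivot's exponent:
  r0: exp(X1) + (2)·1 = 0 ⇒ exp(X1) = -2
  r1: exp(X2) + (-1)·1 = 0 ⇒ exp(X2) = 1
Π_2 = X1^-2 · X2 · X4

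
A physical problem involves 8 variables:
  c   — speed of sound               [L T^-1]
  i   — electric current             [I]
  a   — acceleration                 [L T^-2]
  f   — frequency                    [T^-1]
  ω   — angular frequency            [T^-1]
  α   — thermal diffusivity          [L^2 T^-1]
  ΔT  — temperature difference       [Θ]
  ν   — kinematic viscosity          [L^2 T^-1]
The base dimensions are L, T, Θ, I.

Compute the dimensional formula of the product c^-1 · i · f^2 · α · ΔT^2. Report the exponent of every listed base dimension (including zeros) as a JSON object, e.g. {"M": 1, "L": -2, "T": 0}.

Dimensional matrix (L×T×Θ×I by c×i×a×f×ω×α×ΔT×ν):
  L: [ 1  0  1  0  0  2  0  2]
  T: [-1  0 -2 -1 -1 -1  0 -1]
  Θ: [ 0  0  0  0  0  0  1  0]
  I: [ 0  1  0  0  0  0  0  0]
  [L]: (-1)·1+(1)·0+(2)·0+(1)·2+(2)·0 = 1
  [T]: (-1)·-1+(1)·0+(2)·-1+(1)·-1+(2)·0 = -2
  [Θ]: (-1)·0+(1)·0+(2)·0+(1)·0+(2)·1 = 2
  [I]: (-1)·0+(1)·1+(2)·0+(1)·0+(2)·0 = 1
⇒ L T^-2 Θ^2 I

{"L": 1, "T": -2, "Θ": 2, "I": 1}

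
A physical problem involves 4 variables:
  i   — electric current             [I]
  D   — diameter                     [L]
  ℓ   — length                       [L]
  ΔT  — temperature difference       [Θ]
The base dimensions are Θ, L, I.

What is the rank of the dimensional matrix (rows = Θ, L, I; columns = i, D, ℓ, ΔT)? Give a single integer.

3

Exponent matrix [Θ,L,I] × [i,D,ℓ,ΔT]:
  Θ: [ 0  0  0  1]
  L: [ 0  1  1  0]
  I: [ 1  0  0  0]
Echelon form has 3 nonzero rows (pivots: i,D,ΔT)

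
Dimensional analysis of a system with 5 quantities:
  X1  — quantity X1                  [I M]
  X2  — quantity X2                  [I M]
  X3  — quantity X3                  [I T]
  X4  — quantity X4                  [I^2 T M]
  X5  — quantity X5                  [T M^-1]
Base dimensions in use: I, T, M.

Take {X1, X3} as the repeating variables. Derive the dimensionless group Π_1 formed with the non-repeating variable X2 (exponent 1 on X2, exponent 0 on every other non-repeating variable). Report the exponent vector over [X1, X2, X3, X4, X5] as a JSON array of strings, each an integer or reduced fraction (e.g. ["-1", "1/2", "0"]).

Exponent matrix [I,T,M] × [X1,X2,X3,X4,X5]:
  I: [ 1  1  1  2  0]
  T: [ 0  0  1  1  1]
  M: [ 1  1  0  1 -1]
RREF → pivots at {X1,X3} ⇒ r = 2
Pivot set = {X1,X3}, free = {X2,X4,X5}
RREF:
  r0: [   1    1    0    1   -1]
  r1: [   0    0    1    1    1]
  r2: [   0    0    0    0    0]
Fix exponent of X2 at 1, X4 at 0, X5 at 0; solve each RREF row for its pivot's exponent:
  r0: exp(X1) + (1)·1 = 0 ⇒ exp(X1) = -1
  r1: exp(X3) + (0)·1 = 0 ⇒ exp(X3) = 0
Π_1 = X1^-1 · X2

["-1", "1", "0", "0", "0"]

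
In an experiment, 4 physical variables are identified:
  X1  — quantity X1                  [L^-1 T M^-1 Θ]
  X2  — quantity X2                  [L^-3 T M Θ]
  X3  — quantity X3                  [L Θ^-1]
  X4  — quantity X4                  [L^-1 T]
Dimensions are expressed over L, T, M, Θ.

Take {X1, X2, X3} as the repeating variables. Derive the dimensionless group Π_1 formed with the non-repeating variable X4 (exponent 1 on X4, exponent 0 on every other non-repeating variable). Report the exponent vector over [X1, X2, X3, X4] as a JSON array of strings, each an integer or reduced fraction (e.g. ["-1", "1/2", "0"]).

Dimensional matrix (L×T×M×Θ by X1×X2×X3×X4):
  L: [-1 -3  1 -1]
  T: [ 1  1  0  1]
  M: [-1  1  0  0]
  Θ: [ 1  1 -1  0]
Row reduction gives pivot columns X1,X2,X3; rank = 3
Repeat: X1,X2,X3; free: X4
RREF:
  r0: [   1    0    0  1/2]
  r1: [   0    1    0  1/2]
  r2: [   0    0    1    1]
  r3: [   0    0    0    0]
Fix exponent of X4 at 1; solve each RREF row for its pivot's exponent:
  r0: exp(X1) + (1/2)·1 = 0 ⇒ exp(X1) = -1/2
  r1: exp(X2) + (1/2)·1 = 0 ⇒ exp(X2) = -1/2
  r2: exp(X3) + (1)·1 = 0 ⇒ exp(X3) = -1
Π_1 = X1^(-1/2) · X2^(-1/2) · X3^-1 · X4

["-1/2", "-1/2", "-1", "1"]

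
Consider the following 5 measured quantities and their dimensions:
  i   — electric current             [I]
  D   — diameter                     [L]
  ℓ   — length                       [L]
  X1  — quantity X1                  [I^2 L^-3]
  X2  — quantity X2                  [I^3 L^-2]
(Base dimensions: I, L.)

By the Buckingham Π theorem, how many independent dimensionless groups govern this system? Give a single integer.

3

Write exponents as rows I,L / cols i,D,ℓ,X1,X2:
  I: [ 1  0  0  2  3]
  L: [ 0  1  1 -3 -2]
RREF → pivots at {i,D} ⇒ r = 2
5 vars − rank 2 = 3 Π groups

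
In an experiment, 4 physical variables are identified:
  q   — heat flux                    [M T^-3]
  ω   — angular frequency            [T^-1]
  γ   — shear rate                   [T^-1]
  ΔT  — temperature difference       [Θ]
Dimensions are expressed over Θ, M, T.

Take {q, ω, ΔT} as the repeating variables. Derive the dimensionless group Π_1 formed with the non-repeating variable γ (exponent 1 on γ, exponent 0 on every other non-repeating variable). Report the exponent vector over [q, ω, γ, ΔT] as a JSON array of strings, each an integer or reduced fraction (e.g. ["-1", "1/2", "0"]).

["0", "-1", "1", "0"]

Exponent matrix [Θ,M,T] × [q,ω,γ,ΔT]:
  Θ: [ 0  0  0  1]
  M: [ 1  0  0  0]
  T: [-3 -1 -1  0]
Echelon form has 3 nonzero rows (pivots: q,ω,ΔT)
Repeat: q,ω,ΔT; free: γ
RREF:
  r0: [   1    0    0    0]
  r1: [   0    1    1    0]
  r2: [   0    0    0    1]
Fix exponent of γ at 1; solve each RREF row for its pivot's exponent:
  r0: exp(q) + (0)·1 = 0 ⇒ exp(q) = 0
  r1: exp(ω) + (1)·1 = 0 ⇒ exp(ω) = -1
  r2: exp(ΔT) + (0)·1 = 0 ⇒ exp(ΔT) = 0
Π_1 = ω^-1 · γ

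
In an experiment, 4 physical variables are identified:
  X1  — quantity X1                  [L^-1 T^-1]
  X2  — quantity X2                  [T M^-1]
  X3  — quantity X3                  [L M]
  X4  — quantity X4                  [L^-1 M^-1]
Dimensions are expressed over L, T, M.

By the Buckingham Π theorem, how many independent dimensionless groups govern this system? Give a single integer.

2

Dimensional matrix (L×T×M by X1×X2×X3×X4):
  L: [-1  0  1 -1]
  T: [-1  1  0  0]
  M: [ 0 -1  1 -1]
RREF → pivots at {X1,X2} ⇒ r = 2
Π count = n − r = 4 − 2 = 2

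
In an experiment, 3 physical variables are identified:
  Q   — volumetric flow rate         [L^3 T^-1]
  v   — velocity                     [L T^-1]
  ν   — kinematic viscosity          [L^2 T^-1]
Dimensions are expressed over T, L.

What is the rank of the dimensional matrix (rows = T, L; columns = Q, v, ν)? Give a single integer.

Exponent matrix [T,L] × [Q,v,ν]:
  T: [-1 -1 -1]
  L: [ 3  1  2]
RREF → pivots at {Q,v} ⇒ r = 2

2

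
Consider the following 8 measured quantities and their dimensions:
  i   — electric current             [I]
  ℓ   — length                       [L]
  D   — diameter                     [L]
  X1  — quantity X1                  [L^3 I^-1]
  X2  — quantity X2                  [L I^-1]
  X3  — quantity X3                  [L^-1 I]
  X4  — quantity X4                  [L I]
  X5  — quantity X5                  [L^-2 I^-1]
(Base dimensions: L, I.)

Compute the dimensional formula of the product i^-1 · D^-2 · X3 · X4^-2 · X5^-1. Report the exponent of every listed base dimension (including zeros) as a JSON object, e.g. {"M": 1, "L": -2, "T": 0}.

Dimensional matrix (L×I by i×ℓ×D×X1×X2×X3×X4×X5):
  L: [ 0  1  1  3  1 -1  1 -2]
  I: [ 1  0  0 -1 -1  1  1 -1]
  [L]: (-1)·0+(-2)·1+(1)·-1+(-2)·1+(-1)·-2 = -3
  [I]: (-1)·1+(-2)·0+(1)·1+(-2)·1+(-1)·-1 = -1
⇒ L^-3 I^-1

{"L": -3, "I": -1}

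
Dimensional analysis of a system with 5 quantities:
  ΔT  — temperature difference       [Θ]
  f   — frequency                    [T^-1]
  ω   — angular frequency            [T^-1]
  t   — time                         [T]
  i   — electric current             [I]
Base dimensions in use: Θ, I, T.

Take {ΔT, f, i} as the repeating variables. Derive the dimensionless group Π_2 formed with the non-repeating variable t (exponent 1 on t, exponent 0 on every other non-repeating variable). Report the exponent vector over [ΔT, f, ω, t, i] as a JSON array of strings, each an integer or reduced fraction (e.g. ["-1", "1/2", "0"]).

Dimensional matrix (Θ×I×T by ΔT×f×ω×t×i):
  Θ: [ 1  0  0  0  0]
  I: [ 0  0  0  0  1]
  T: [ 0 -1 -1  1  0]
Echelon form has 3 nonzero rows (pivots: ΔT,f,i)
Pivot set = {ΔT,f,i}, free = {ω,t}
RREF:
  r0: [   1    0    0    0    0]
  r1: [   0    1    1   -1    0]
  r2: [   0    0    0    0    1]
Fix exponent of t at 1, ω at 0; solve each RREF row for its pivot's exponent:
  r0: exp(ΔT) + (0)·1 = 0 ⇒ exp(ΔT) = 0
  r1: exp(f) + (-1)·1 = 0 ⇒ exp(f) = 1
  r2: exp(i) + (0)·1 = 0 ⇒ exp(i) = 0
Π_2 = f · t

["0", "1", "0", "1", "0"]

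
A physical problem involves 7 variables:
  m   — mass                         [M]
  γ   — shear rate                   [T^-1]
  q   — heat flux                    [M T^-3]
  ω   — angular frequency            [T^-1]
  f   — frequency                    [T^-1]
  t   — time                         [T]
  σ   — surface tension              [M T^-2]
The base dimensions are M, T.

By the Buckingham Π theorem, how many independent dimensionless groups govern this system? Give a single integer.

5

Exponent matrix [M,T] × [m,γ,q,ω,f,t,σ]:
  M: [ 1  0  1  0  0  0  1]
  T: [ 0 -1 -3 -1 -1  1 -2]
Echelon form has 2 nonzero rows (pivots: m,γ)
7 vars − rank 2 = 5 Π groups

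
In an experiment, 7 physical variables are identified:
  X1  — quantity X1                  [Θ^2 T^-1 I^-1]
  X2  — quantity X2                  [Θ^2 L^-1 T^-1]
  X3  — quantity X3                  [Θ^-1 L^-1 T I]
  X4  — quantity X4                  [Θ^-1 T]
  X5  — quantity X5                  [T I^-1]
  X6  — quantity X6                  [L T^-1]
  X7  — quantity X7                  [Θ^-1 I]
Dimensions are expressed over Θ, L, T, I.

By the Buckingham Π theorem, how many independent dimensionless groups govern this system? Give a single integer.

4

Write exponents as rows Θ,L,T,I / cols X1,X2,X3,X4,X5,X6,X7:
  Θ: [ 2  2 -1 -1  0  0 -1]
  L: [ 0 -1 -1  0  0  1  0]
  T: [-1 -1  1  1  1 -1  0]
  I: [-1  0  1  0 -1  0  1]
RREF → pivots at {X1,X2,X3} ⇒ r = 3
Π count = n − r = 7 − 3 = 4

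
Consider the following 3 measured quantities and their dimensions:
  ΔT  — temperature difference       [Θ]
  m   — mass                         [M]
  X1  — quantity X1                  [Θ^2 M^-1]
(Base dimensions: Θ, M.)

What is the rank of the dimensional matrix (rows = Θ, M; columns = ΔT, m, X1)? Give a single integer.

2

Write exponents as rows Θ,M / cols ΔT,m,X1:
  Θ: [ 1  0  2]
  M: [ 0  1 -1]
RREF → pivots at {ΔT,m} ⇒ r = 2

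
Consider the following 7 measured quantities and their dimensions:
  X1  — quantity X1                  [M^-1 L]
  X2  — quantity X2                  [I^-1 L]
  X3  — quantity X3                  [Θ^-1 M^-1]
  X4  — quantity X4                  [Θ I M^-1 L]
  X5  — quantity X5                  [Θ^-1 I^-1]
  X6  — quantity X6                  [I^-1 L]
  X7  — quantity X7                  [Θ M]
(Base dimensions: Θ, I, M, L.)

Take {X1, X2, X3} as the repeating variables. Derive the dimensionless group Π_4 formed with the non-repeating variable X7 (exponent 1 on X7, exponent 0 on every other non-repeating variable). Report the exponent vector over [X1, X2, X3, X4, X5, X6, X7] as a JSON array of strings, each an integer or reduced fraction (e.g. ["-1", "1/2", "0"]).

Write exponents as rows Θ,I,M,L / cols X1,X2,X3,X4,X5,X6,X7:
  Θ: [ 0  0 -1  1 -1  0  1]
  I: [ 0 -1  0  1 -1 -1  0]
  M: [-1  0 -1 -1  0  0  1]
  L: [ 1  1  0  1  0  1  0]
Row reduction gives pivot columns X1,X2,X3; rank = 3
Repeat: X1,X2,X3; free: X4,X5,X6,X7
RREF:
  r0: [   1    0    0    2   -1    0    0]
  r1: [   0    1    0   -1    1    1    0]
  r2: [   0    0    1   -1    1    0   -1]
  r3: [   0    0    0    0    0    0    0]
Fix exponent of X7 at 1, X4 at 0, X5 at 0, X6 at 0; solve each RREF row for its pivot's exponent:
  r0: exp(X1) + (0)·1 = 0 ⇒ exp(X1) = 0
  r1: exp(X2) + (0)·1 = 0 ⇒ exp(X2) = 0
  r2: exp(X3) + (-1)·1 = 0 ⇒ exp(X3) = 1
Π_4 = X3 · X7

["0", "0", "1", "0", "0", "0", "1"]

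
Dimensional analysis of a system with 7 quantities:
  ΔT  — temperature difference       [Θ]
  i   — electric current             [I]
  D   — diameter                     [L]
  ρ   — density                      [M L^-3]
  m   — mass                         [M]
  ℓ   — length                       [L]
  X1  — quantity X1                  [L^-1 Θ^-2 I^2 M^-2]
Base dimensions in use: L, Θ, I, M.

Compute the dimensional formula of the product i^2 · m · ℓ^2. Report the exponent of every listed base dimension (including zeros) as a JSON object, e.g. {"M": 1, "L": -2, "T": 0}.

Dimensional matrix (L×Θ×I×M by ΔT×i×D×ρ×m×ℓ×X1):
  L: [ 0  0  1 -3  0  1 -1]
  Θ: [ 1  0  0  0  0  0 -2]
  I: [ 0  1  0  0  0  0  2]
  M: [ 0  0  0  1  1  0 -2]
  [L]: (2)·0+(1)·0+(2)·1 = 2
  [Θ]: (2)·0+(1)·0+(2)·0 = 0
  [I]: (2)·1+(1)·0+(2)·0 = 2
  [M]: (2)·0+(1)·1+(2)·0 = 1
⇒ L^2 I^2 M

{"L": 2, "Θ": 0, "I": 2, "M": 1}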